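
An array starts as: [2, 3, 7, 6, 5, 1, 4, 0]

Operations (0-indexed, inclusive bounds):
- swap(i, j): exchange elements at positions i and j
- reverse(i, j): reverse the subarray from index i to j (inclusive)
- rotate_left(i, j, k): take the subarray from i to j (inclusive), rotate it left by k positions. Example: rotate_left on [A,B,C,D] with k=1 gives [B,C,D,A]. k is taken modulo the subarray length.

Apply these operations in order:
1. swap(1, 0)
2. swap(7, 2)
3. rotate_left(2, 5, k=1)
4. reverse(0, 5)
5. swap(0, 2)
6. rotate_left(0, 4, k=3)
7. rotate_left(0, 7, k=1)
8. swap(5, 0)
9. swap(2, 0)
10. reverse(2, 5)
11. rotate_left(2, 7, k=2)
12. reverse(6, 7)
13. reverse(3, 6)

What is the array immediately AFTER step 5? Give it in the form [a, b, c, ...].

Answer: [5, 1, 0, 6, 2, 3, 4, 7]

Derivation:
After 1 (swap(1, 0)): [3, 2, 7, 6, 5, 1, 4, 0]
After 2 (swap(7, 2)): [3, 2, 0, 6, 5, 1, 4, 7]
After 3 (rotate_left(2, 5, k=1)): [3, 2, 6, 5, 1, 0, 4, 7]
After 4 (reverse(0, 5)): [0, 1, 5, 6, 2, 3, 4, 7]
After 5 (swap(0, 2)): [5, 1, 0, 6, 2, 3, 4, 7]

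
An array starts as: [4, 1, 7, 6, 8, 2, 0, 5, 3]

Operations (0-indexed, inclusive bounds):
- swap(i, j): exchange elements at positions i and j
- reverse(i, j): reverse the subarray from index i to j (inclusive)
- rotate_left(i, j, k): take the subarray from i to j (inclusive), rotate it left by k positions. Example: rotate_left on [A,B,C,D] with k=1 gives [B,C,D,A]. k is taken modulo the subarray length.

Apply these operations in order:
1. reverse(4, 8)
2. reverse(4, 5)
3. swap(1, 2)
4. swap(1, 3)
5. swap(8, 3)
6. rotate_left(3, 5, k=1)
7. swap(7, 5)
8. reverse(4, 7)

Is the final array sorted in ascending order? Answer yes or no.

After 1 (reverse(4, 8)): [4, 1, 7, 6, 3, 5, 0, 2, 8]
After 2 (reverse(4, 5)): [4, 1, 7, 6, 5, 3, 0, 2, 8]
After 3 (swap(1, 2)): [4, 7, 1, 6, 5, 3, 0, 2, 8]
After 4 (swap(1, 3)): [4, 6, 1, 7, 5, 3, 0, 2, 8]
After 5 (swap(8, 3)): [4, 6, 1, 8, 5, 3, 0, 2, 7]
After 6 (rotate_left(3, 5, k=1)): [4, 6, 1, 5, 3, 8, 0, 2, 7]
After 7 (swap(7, 5)): [4, 6, 1, 5, 3, 2, 0, 8, 7]
After 8 (reverse(4, 7)): [4, 6, 1, 5, 8, 0, 2, 3, 7]

Answer: no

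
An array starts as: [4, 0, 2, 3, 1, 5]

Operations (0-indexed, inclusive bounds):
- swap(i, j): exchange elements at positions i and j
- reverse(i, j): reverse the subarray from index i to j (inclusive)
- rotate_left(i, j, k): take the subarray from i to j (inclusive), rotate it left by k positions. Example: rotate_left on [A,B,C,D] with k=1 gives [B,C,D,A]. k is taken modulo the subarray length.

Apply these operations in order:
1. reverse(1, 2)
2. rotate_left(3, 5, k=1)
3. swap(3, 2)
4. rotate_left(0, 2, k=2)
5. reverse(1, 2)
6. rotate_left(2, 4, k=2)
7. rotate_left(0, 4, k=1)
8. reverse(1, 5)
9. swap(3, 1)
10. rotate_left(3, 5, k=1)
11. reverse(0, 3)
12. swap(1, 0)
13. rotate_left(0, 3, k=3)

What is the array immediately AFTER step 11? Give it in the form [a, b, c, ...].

After 1 (reverse(1, 2)): [4, 2, 0, 3, 1, 5]
After 2 (rotate_left(3, 5, k=1)): [4, 2, 0, 1, 5, 3]
After 3 (swap(3, 2)): [4, 2, 1, 0, 5, 3]
After 4 (rotate_left(0, 2, k=2)): [1, 4, 2, 0, 5, 3]
After 5 (reverse(1, 2)): [1, 2, 4, 0, 5, 3]
After 6 (rotate_left(2, 4, k=2)): [1, 2, 5, 4, 0, 3]
After 7 (rotate_left(0, 4, k=1)): [2, 5, 4, 0, 1, 3]
After 8 (reverse(1, 5)): [2, 3, 1, 0, 4, 5]
After 9 (swap(3, 1)): [2, 0, 1, 3, 4, 5]
After 10 (rotate_left(3, 5, k=1)): [2, 0, 1, 4, 5, 3]
After 11 (reverse(0, 3)): [4, 1, 0, 2, 5, 3]

Answer: [4, 1, 0, 2, 5, 3]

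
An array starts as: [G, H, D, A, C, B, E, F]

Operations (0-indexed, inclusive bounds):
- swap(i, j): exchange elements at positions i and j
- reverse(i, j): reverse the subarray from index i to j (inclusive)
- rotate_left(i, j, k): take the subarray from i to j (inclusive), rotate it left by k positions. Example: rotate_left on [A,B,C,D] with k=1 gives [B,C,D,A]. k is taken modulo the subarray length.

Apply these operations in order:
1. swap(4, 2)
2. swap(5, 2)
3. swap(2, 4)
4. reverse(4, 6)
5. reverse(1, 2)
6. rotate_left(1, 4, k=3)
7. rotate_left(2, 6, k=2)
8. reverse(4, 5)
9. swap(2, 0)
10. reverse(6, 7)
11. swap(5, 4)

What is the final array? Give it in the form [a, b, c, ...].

Answer: [A, E, G, C, B, D, F, H]

Derivation:
After 1 (swap(4, 2)): [G, H, C, A, D, B, E, F]
After 2 (swap(5, 2)): [G, H, B, A, D, C, E, F]
After 3 (swap(2, 4)): [G, H, D, A, B, C, E, F]
After 4 (reverse(4, 6)): [G, H, D, A, E, C, B, F]
After 5 (reverse(1, 2)): [G, D, H, A, E, C, B, F]
After 6 (rotate_left(1, 4, k=3)): [G, E, D, H, A, C, B, F]
After 7 (rotate_left(2, 6, k=2)): [G, E, A, C, B, D, H, F]
After 8 (reverse(4, 5)): [G, E, A, C, D, B, H, F]
After 9 (swap(2, 0)): [A, E, G, C, D, B, H, F]
After 10 (reverse(6, 7)): [A, E, G, C, D, B, F, H]
After 11 (swap(5, 4)): [A, E, G, C, B, D, F, H]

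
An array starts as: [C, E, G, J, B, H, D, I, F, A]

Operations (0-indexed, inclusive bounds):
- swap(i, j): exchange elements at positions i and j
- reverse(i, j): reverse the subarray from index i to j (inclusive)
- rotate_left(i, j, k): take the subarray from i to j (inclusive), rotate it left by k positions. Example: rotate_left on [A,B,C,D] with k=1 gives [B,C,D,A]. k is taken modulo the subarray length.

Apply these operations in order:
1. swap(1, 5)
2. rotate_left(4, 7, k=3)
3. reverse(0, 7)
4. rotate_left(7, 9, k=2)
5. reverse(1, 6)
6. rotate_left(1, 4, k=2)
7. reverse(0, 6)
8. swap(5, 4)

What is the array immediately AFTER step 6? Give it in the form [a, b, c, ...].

Answer: [D, J, I, H, G, B, E, A, C, F]

Derivation:
After 1 (swap(1, 5)): [C, H, G, J, B, E, D, I, F, A]
After 2 (rotate_left(4, 7, k=3)): [C, H, G, J, I, B, E, D, F, A]
After 3 (reverse(0, 7)): [D, E, B, I, J, G, H, C, F, A]
After 4 (rotate_left(7, 9, k=2)): [D, E, B, I, J, G, H, A, C, F]
After 5 (reverse(1, 6)): [D, H, G, J, I, B, E, A, C, F]
After 6 (rotate_left(1, 4, k=2)): [D, J, I, H, G, B, E, A, C, F]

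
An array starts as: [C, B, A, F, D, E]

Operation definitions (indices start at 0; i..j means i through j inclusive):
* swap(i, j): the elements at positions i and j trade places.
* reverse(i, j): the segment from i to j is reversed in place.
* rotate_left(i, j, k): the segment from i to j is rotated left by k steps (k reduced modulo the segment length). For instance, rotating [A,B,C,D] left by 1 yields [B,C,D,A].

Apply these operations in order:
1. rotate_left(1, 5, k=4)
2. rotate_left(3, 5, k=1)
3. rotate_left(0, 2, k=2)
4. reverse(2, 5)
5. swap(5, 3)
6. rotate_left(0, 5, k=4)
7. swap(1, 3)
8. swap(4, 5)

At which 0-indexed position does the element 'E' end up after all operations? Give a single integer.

After 1 (rotate_left(1, 5, k=4)): [C, E, B, A, F, D]
After 2 (rotate_left(3, 5, k=1)): [C, E, B, F, D, A]
After 3 (rotate_left(0, 2, k=2)): [B, C, E, F, D, A]
After 4 (reverse(2, 5)): [B, C, A, D, F, E]
After 5 (swap(5, 3)): [B, C, A, E, F, D]
After 6 (rotate_left(0, 5, k=4)): [F, D, B, C, A, E]
After 7 (swap(1, 3)): [F, C, B, D, A, E]
After 8 (swap(4, 5)): [F, C, B, D, E, A]

Answer: 4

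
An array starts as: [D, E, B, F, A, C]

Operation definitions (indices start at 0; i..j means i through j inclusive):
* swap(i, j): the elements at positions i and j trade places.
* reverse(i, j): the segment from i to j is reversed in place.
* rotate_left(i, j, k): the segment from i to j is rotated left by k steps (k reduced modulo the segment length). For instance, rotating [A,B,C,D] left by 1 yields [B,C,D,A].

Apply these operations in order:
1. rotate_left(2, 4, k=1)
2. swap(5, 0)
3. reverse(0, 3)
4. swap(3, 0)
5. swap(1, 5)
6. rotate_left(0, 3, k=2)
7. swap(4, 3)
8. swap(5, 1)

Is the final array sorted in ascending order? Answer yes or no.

Answer: no

Derivation:
After 1 (rotate_left(2, 4, k=1)): [D, E, F, A, B, C]
After 2 (swap(5, 0)): [C, E, F, A, B, D]
After 3 (reverse(0, 3)): [A, F, E, C, B, D]
After 4 (swap(3, 0)): [C, F, E, A, B, D]
After 5 (swap(1, 5)): [C, D, E, A, B, F]
After 6 (rotate_left(0, 3, k=2)): [E, A, C, D, B, F]
After 7 (swap(4, 3)): [E, A, C, B, D, F]
After 8 (swap(5, 1)): [E, F, C, B, D, A]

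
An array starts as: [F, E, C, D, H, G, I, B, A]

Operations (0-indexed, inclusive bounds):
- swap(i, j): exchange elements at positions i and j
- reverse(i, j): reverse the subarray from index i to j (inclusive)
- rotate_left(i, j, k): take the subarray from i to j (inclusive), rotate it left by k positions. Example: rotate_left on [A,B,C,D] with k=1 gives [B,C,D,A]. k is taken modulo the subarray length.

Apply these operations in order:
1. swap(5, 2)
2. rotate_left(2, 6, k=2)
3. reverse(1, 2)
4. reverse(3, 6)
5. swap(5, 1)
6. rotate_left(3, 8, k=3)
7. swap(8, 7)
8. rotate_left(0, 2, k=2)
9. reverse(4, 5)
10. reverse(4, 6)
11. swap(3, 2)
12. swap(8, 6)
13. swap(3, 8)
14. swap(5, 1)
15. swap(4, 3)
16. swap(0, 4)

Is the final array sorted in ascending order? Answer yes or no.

Answer: yes

Derivation:
After 1 (swap(5, 2)): [F, E, G, D, H, C, I, B, A]
After 2 (rotate_left(2, 6, k=2)): [F, E, H, C, I, G, D, B, A]
After 3 (reverse(1, 2)): [F, H, E, C, I, G, D, B, A]
After 4 (reverse(3, 6)): [F, H, E, D, G, I, C, B, A]
After 5 (swap(5, 1)): [F, I, E, D, G, H, C, B, A]
After 6 (rotate_left(3, 8, k=3)): [F, I, E, C, B, A, D, G, H]
After 7 (swap(8, 7)): [F, I, E, C, B, A, D, H, G]
After 8 (rotate_left(0, 2, k=2)): [E, F, I, C, B, A, D, H, G]
After 9 (reverse(4, 5)): [E, F, I, C, A, B, D, H, G]
After 10 (reverse(4, 6)): [E, F, I, C, D, B, A, H, G]
After 11 (swap(3, 2)): [E, F, C, I, D, B, A, H, G]
After 12 (swap(8, 6)): [E, F, C, I, D, B, G, H, A]
After 13 (swap(3, 8)): [E, F, C, A, D, B, G, H, I]
After 14 (swap(5, 1)): [E, B, C, A, D, F, G, H, I]
After 15 (swap(4, 3)): [E, B, C, D, A, F, G, H, I]
After 16 (swap(0, 4)): [A, B, C, D, E, F, G, H, I]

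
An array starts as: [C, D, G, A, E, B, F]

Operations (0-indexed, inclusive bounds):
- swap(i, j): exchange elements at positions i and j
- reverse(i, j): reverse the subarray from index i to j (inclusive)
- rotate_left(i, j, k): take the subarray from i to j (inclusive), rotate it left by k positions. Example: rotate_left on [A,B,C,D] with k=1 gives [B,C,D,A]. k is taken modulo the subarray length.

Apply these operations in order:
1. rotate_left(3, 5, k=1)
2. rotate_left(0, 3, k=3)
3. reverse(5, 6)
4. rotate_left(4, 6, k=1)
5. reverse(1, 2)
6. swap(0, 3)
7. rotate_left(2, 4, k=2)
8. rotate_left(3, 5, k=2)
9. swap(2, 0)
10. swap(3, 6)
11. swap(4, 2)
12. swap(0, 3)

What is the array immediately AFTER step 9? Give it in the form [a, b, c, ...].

After 1 (rotate_left(3, 5, k=1)): [C, D, G, E, B, A, F]
After 2 (rotate_left(0, 3, k=3)): [E, C, D, G, B, A, F]
After 3 (reverse(5, 6)): [E, C, D, G, B, F, A]
After 4 (rotate_left(4, 6, k=1)): [E, C, D, G, F, A, B]
After 5 (reverse(1, 2)): [E, D, C, G, F, A, B]
After 6 (swap(0, 3)): [G, D, C, E, F, A, B]
After 7 (rotate_left(2, 4, k=2)): [G, D, F, C, E, A, B]
After 8 (rotate_left(3, 5, k=2)): [G, D, F, A, C, E, B]
After 9 (swap(2, 0)): [F, D, G, A, C, E, B]

Answer: [F, D, G, A, C, E, B]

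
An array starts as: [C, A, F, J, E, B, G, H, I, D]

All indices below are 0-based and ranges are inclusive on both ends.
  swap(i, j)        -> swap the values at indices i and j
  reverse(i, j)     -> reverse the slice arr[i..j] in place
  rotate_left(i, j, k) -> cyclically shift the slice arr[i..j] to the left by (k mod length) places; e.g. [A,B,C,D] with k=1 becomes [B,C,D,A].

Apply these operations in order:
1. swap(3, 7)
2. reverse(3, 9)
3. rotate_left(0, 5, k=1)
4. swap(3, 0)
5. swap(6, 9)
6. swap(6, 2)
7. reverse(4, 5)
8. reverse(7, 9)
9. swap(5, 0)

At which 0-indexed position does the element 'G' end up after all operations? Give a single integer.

After 1 (swap(3, 7)): [C, A, F, H, E, B, G, J, I, D]
After 2 (reverse(3, 9)): [C, A, F, D, I, J, G, B, E, H]
After 3 (rotate_left(0, 5, k=1)): [A, F, D, I, J, C, G, B, E, H]
After 4 (swap(3, 0)): [I, F, D, A, J, C, G, B, E, H]
After 5 (swap(6, 9)): [I, F, D, A, J, C, H, B, E, G]
After 6 (swap(6, 2)): [I, F, H, A, J, C, D, B, E, G]
After 7 (reverse(4, 5)): [I, F, H, A, C, J, D, B, E, G]
After 8 (reverse(7, 9)): [I, F, H, A, C, J, D, G, E, B]
After 9 (swap(5, 0)): [J, F, H, A, C, I, D, G, E, B]

Answer: 7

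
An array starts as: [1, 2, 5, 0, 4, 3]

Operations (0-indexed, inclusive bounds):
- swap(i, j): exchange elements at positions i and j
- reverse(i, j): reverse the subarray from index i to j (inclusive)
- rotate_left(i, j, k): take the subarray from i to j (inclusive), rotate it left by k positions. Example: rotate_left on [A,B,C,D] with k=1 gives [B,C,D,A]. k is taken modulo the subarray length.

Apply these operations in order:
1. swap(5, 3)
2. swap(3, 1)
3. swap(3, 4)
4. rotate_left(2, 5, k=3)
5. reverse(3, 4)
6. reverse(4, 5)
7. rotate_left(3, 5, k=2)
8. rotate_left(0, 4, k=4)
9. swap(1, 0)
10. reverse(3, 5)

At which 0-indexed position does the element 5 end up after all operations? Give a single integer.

Answer: 4

Derivation:
After 1 (swap(5, 3)): [1, 2, 5, 3, 4, 0]
After 2 (swap(3, 1)): [1, 3, 5, 2, 4, 0]
After 3 (swap(3, 4)): [1, 3, 5, 4, 2, 0]
After 4 (rotate_left(2, 5, k=3)): [1, 3, 0, 5, 4, 2]
After 5 (reverse(3, 4)): [1, 3, 0, 4, 5, 2]
After 6 (reverse(4, 5)): [1, 3, 0, 4, 2, 5]
After 7 (rotate_left(3, 5, k=2)): [1, 3, 0, 5, 4, 2]
After 8 (rotate_left(0, 4, k=4)): [4, 1, 3, 0, 5, 2]
After 9 (swap(1, 0)): [1, 4, 3, 0, 5, 2]
After 10 (reverse(3, 5)): [1, 4, 3, 2, 5, 0]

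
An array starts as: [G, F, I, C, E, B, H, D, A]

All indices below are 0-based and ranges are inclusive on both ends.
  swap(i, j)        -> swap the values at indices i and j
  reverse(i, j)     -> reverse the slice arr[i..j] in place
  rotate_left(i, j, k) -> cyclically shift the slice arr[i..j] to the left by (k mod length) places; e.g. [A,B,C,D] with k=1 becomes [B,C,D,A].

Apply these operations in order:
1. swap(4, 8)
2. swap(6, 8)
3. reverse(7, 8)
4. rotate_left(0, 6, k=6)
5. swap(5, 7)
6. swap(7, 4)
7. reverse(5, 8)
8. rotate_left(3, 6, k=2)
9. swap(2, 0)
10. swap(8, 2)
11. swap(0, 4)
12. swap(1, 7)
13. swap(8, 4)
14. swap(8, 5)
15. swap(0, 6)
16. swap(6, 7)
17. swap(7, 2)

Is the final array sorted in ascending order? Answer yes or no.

After 1 (swap(4, 8)): [G, F, I, C, A, B, H, D, E]
After 2 (swap(6, 8)): [G, F, I, C, A, B, E, D, H]
After 3 (reverse(7, 8)): [G, F, I, C, A, B, E, H, D]
After 4 (rotate_left(0, 6, k=6)): [E, G, F, I, C, A, B, H, D]
After 5 (swap(5, 7)): [E, G, F, I, C, H, B, A, D]
After 6 (swap(7, 4)): [E, G, F, I, A, H, B, C, D]
After 7 (reverse(5, 8)): [E, G, F, I, A, D, C, B, H]
After 8 (rotate_left(3, 6, k=2)): [E, G, F, D, C, I, A, B, H]
After 9 (swap(2, 0)): [F, G, E, D, C, I, A, B, H]
After 10 (swap(8, 2)): [F, G, H, D, C, I, A, B, E]
After 11 (swap(0, 4)): [C, G, H, D, F, I, A, B, E]
After 12 (swap(1, 7)): [C, B, H, D, F, I, A, G, E]
After 13 (swap(8, 4)): [C, B, H, D, E, I, A, G, F]
After 14 (swap(8, 5)): [C, B, H, D, E, F, A, G, I]
After 15 (swap(0, 6)): [A, B, H, D, E, F, C, G, I]
After 16 (swap(6, 7)): [A, B, H, D, E, F, G, C, I]
After 17 (swap(7, 2)): [A, B, C, D, E, F, G, H, I]

Answer: yes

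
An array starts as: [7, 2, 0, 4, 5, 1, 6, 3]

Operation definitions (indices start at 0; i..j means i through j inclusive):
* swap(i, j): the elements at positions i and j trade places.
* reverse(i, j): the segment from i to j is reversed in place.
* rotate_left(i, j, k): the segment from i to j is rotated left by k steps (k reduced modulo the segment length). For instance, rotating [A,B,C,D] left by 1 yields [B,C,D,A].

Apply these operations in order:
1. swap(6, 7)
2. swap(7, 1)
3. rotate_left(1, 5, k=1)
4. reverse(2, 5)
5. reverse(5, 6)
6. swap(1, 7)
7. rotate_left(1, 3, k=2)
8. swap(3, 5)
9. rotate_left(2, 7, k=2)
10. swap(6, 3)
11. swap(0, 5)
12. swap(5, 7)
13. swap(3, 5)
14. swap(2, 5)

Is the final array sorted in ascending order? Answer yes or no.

Answer: yes

Derivation:
After 1 (swap(6, 7)): [7, 2, 0, 4, 5, 1, 3, 6]
After 2 (swap(7, 1)): [7, 6, 0, 4, 5, 1, 3, 2]
After 3 (rotate_left(1, 5, k=1)): [7, 0, 4, 5, 1, 6, 3, 2]
After 4 (reverse(2, 5)): [7, 0, 6, 1, 5, 4, 3, 2]
After 5 (reverse(5, 6)): [7, 0, 6, 1, 5, 3, 4, 2]
After 6 (swap(1, 7)): [7, 2, 6, 1, 5, 3, 4, 0]
After 7 (rotate_left(1, 3, k=2)): [7, 1, 2, 6, 5, 3, 4, 0]
After 8 (swap(3, 5)): [7, 1, 2, 3, 5, 6, 4, 0]
After 9 (rotate_left(2, 7, k=2)): [7, 1, 5, 6, 4, 0, 2, 3]
After 10 (swap(6, 3)): [7, 1, 5, 2, 4, 0, 6, 3]
After 11 (swap(0, 5)): [0, 1, 5, 2, 4, 7, 6, 3]
After 12 (swap(5, 7)): [0, 1, 5, 2, 4, 3, 6, 7]
After 13 (swap(3, 5)): [0, 1, 5, 3, 4, 2, 6, 7]
After 14 (swap(2, 5)): [0, 1, 2, 3, 4, 5, 6, 7]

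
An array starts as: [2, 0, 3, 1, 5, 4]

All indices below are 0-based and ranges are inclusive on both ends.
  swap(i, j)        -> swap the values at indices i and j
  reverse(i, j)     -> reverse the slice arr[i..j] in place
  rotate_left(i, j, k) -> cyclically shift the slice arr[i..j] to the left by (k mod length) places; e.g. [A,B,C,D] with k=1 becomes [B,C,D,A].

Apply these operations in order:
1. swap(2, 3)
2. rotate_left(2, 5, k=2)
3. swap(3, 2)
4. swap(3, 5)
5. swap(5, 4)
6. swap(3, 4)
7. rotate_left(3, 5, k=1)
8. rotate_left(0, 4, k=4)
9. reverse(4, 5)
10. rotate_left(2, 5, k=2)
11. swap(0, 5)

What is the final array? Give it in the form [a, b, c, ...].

After 1 (swap(2, 3)): [2, 0, 1, 3, 5, 4]
After 2 (rotate_left(2, 5, k=2)): [2, 0, 5, 4, 1, 3]
After 3 (swap(3, 2)): [2, 0, 4, 5, 1, 3]
After 4 (swap(3, 5)): [2, 0, 4, 3, 1, 5]
After 5 (swap(5, 4)): [2, 0, 4, 3, 5, 1]
After 6 (swap(3, 4)): [2, 0, 4, 5, 3, 1]
After 7 (rotate_left(3, 5, k=1)): [2, 0, 4, 3, 1, 5]
After 8 (rotate_left(0, 4, k=4)): [1, 2, 0, 4, 3, 5]
After 9 (reverse(4, 5)): [1, 2, 0, 4, 5, 3]
After 10 (rotate_left(2, 5, k=2)): [1, 2, 5, 3, 0, 4]
After 11 (swap(0, 5)): [4, 2, 5, 3, 0, 1]

Answer: [4, 2, 5, 3, 0, 1]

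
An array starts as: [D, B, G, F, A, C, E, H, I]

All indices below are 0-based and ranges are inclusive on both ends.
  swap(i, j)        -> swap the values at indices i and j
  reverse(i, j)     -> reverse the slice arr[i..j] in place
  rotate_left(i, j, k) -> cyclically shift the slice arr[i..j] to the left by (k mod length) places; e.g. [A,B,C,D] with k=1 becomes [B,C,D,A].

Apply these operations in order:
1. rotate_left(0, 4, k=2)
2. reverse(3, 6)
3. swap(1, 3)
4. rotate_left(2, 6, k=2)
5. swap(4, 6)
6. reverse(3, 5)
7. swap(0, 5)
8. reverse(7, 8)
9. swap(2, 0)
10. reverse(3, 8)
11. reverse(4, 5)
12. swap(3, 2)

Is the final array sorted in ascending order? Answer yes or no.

Answer: no

Derivation:
After 1 (rotate_left(0, 4, k=2)): [G, F, A, D, B, C, E, H, I]
After 2 (reverse(3, 6)): [G, F, A, E, C, B, D, H, I]
After 3 (swap(1, 3)): [G, E, A, F, C, B, D, H, I]
After 4 (rotate_left(2, 6, k=2)): [G, E, C, B, D, A, F, H, I]
After 5 (swap(4, 6)): [G, E, C, B, F, A, D, H, I]
After 6 (reverse(3, 5)): [G, E, C, A, F, B, D, H, I]
After 7 (swap(0, 5)): [B, E, C, A, F, G, D, H, I]
After 8 (reverse(7, 8)): [B, E, C, A, F, G, D, I, H]
After 9 (swap(2, 0)): [C, E, B, A, F, G, D, I, H]
After 10 (reverse(3, 8)): [C, E, B, H, I, D, G, F, A]
After 11 (reverse(4, 5)): [C, E, B, H, D, I, G, F, A]
After 12 (swap(3, 2)): [C, E, H, B, D, I, G, F, A]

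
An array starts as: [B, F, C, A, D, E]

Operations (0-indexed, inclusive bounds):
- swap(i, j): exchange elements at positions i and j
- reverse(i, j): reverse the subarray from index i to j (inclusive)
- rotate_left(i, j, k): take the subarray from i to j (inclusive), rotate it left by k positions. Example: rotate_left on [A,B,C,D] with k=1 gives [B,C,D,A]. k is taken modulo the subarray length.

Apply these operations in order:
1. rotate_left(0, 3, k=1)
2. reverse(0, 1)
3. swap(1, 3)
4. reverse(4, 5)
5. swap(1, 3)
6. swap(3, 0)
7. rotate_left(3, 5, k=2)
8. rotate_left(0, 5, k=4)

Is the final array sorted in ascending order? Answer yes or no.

Answer: no

Derivation:
After 1 (rotate_left(0, 3, k=1)): [F, C, A, B, D, E]
After 2 (reverse(0, 1)): [C, F, A, B, D, E]
After 3 (swap(1, 3)): [C, B, A, F, D, E]
After 4 (reverse(4, 5)): [C, B, A, F, E, D]
After 5 (swap(1, 3)): [C, F, A, B, E, D]
After 6 (swap(3, 0)): [B, F, A, C, E, D]
After 7 (rotate_left(3, 5, k=2)): [B, F, A, D, C, E]
After 8 (rotate_left(0, 5, k=4)): [C, E, B, F, A, D]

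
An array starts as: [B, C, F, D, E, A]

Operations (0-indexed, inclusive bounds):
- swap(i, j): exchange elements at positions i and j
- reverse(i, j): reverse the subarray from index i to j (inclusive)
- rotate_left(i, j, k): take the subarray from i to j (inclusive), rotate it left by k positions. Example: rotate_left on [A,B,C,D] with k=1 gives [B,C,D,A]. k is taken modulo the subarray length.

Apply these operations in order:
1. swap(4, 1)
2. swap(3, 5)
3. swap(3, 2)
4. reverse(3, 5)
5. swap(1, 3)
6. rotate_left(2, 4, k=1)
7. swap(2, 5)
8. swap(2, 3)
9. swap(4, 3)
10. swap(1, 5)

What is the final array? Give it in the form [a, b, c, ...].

Answer: [B, E, C, A, F, D]

Derivation:
After 1 (swap(4, 1)): [B, E, F, D, C, A]
After 2 (swap(3, 5)): [B, E, F, A, C, D]
After 3 (swap(3, 2)): [B, E, A, F, C, D]
After 4 (reverse(3, 5)): [B, E, A, D, C, F]
After 5 (swap(1, 3)): [B, D, A, E, C, F]
After 6 (rotate_left(2, 4, k=1)): [B, D, E, C, A, F]
After 7 (swap(2, 5)): [B, D, F, C, A, E]
After 8 (swap(2, 3)): [B, D, C, F, A, E]
After 9 (swap(4, 3)): [B, D, C, A, F, E]
After 10 (swap(1, 5)): [B, E, C, A, F, D]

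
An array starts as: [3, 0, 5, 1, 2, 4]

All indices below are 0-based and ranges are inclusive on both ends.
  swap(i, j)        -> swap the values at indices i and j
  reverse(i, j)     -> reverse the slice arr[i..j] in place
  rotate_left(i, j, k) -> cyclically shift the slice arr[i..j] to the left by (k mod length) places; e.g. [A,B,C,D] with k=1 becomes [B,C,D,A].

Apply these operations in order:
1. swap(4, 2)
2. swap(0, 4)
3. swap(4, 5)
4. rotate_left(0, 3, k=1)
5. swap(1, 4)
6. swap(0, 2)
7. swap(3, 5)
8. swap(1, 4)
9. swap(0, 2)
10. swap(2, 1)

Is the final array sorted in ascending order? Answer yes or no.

After 1 (swap(4, 2)): [3, 0, 2, 1, 5, 4]
After 2 (swap(0, 4)): [5, 0, 2, 1, 3, 4]
After 3 (swap(4, 5)): [5, 0, 2, 1, 4, 3]
After 4 (rotate_left(0, 3, k=1)): [0, 2, 1, 5, 4, 3]
After 5 (swap(1, 4)): [0, 4, 1, 5, 2, 3]
After 6 (swap(0, 2)): [1, 4, 0, 5, 2, 3]
After 7 (swap(3, 5)): [1, 4, 0, 3, 2, 5]
After 8 (swap(1, 4)): [1, 2, 0, 3, 4, 5]
After 9 (swap(0, 2)): [0, 2, 1, 3, 4, 5]
After 10 (swap(2, 1)): [0, 1, 2, 3, 4, 5]

Answer: yes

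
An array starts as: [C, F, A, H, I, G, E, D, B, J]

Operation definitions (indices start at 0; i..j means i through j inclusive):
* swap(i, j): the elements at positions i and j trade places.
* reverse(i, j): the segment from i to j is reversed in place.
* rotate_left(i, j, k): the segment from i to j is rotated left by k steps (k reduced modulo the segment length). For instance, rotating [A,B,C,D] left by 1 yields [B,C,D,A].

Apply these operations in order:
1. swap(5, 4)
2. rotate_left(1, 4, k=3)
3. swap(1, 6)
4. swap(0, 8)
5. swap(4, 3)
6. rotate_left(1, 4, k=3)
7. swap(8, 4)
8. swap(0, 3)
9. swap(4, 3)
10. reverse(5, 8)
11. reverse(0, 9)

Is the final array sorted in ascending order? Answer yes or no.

After 1 (swap(5, 4)): [C, F, A, H, G, I, E, D, B, J]
After 2 (rotate_left(1, 4, k=3)): [C, G, F, A, H, I, E, D, B, J]
After 3 (swap(1, 6)): [C, E, F, A, H, I, G, D, B, J]
After 4 (swap(0, 8)): [B, E, F, A, H, I, G, D, C, J]
After 5 (swap(4, 3)): [B, E, F, H, A, I, G, D, C, J]
After 6 (rotate_left(1, 4, k=3)): [B, A, E, F, H, I, G, D, C, J]
After 7 (swap(8, 4)): [B, A, E, F, C, I, G, D, H, J]
After 8 (swap(0, 3)): [F, A, E, B, C, I, G, D, H, J]
After 9 (swap(4, 3)): [F, A, E, C, B, I, G, D, H, J]
After 10 (reverse(5, 8)): [F, A, E, C, B, H, D, G, I, J]
After 11 (reverse(0, 9)): [J, I, G, D, H, B, C, E, A, F]

Answer: no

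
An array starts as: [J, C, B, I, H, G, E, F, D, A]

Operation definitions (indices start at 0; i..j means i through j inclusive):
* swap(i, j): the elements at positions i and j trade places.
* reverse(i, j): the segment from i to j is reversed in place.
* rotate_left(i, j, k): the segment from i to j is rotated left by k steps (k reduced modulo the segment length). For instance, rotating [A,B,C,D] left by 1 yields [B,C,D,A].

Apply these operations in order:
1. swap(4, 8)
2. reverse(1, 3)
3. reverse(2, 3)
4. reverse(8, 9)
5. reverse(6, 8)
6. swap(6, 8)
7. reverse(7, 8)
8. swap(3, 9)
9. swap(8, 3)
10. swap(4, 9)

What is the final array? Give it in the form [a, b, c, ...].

After 1 (swap(4, 8)): [J, C, B, I, D, G, E, F, H, A]
After 2 (reverse(1, 3)): [J, I, B, C, D, G, E, F, H, A]
After 3 (reverse(2, 3)): [J, I, C, B, D, G, E, F, H, A]
After 4 (reverse(8, 9)): [J, I, C, B, D, G, E, F, A, H]
After 5 (reverse(6, 8)): [J, I, C, B, D, G, A, F, E, H]
After 6 (swap(6, 8)): [J, I, C, B, D, G, E, F, A, H]
After 7 (reverse(7, 8)): [J, I, C, B, D, G, E, A, F, H]
After 8 (swap(3, 9)): [J, I, C, H, D, G, E, A, F, B]
After 9 (swap(8, 3)): [J, I, C, F, D, G, E, A, H, B]
After 10 (swap(4, 9)): [J, I, C, F, B, G, E, A, H, D]

Answer: [J, I, C, F, B, G, E, A, H, D]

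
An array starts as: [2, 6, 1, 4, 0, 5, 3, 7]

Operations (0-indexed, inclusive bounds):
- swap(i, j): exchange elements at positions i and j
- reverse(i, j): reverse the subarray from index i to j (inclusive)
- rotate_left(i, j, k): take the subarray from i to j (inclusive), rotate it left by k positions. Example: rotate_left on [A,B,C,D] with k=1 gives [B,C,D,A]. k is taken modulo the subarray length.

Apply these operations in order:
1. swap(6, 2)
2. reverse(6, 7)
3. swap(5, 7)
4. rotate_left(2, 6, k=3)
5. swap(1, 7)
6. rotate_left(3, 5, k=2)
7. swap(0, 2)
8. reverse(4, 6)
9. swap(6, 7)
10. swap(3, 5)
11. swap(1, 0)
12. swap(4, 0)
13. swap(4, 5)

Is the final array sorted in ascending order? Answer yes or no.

Answer: yes

Derivation:
After 1 (swap(6, 2)): [2, 6, 3, 4, 0, 5, 1, 7]
After 2 (reverse(6, 7)): [2, 6, 3, 4, 0, 5, 7, 1]
After 3 (swap(5, 7)): [2, 6, 3, 4, 0, 1, 7, 5]
After 4 (rotate_left(2, 6, k=3)): [2, 6, 1, 7, 3, 4, 0, 5]
After 5 (swap(1, 7)): [2, 5, 1, 7, 3, 4, 0, 6]
After 6 (rotate_left(3, 5, k=2)): [2, 5, 1, 4, 7, 3, 0, 6]
After 7 (swap(0, 2)): [1, 5, 2, 4, 7, 3, 0, 6]
After 8 (reverse(4, 6)): [1, 5, 2, 4, 0, 3, 7, 6]
After 9 (swap(6, 7)): [1, 5, 2, 4, 0, 3, 6, 7]
After 10 (swap(3, 5)): [1, 5, 2, 3, 0, 4, 6, 7]
After 11 (swap(1, 0)): [5, 1, 2, 3, 0, 4, 6, 7]
After 12 (swap(4, 0)): [0, 1, 2, 3, 5, 4, 6, 7]
After 13 (swap(4, 5)): [0, 1, 2, 3, 4, 5, 6, 7]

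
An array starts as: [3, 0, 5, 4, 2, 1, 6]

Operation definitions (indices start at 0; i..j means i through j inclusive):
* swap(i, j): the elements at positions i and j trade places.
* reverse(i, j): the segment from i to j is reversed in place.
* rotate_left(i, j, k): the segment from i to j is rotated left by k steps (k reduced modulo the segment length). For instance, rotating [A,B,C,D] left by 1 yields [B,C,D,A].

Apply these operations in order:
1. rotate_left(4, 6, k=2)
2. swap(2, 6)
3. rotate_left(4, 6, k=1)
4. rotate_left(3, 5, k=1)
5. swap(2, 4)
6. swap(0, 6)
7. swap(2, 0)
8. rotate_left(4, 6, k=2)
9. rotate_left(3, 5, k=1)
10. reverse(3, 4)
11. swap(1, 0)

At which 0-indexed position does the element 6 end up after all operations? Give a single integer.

After 1 (rotate_left(4, 6, k=2)): [3, 0, 5, 4, 6, 2, 1]
After 2 (swap(2, 6)): [3, 0, 1, 4, 6, 2, 5]
After 3 (rotate_left(4, 6, k=1)): [3, 0, 1, 4, 2, 5, 6]
After 4 (rotate_left(3, 5, k=1)): [3, 0, 1, 2, 5, 4, 6]
After 5 (swap(2, 4)): [3, 0, 5, 2, 1, 4, 6]
After 6 (swap(0, 6)): [6, 0, 5, 2, 1, 4, 3]
After 7 (swap(2, 0)): [5, 0, 6, 2, 1, 4, 3]
After 8 (rotate_left(4, 6, k=2)): [5, 0, 6, 2, 3, 1, 4]
After 9 (rotate_left(3, 5, k=1)): [5, 0, 6, 3, 1, 2, 4]
After 10 (reverse(3, 4)): [5, 0, 6, 1, 3, 2, 4]
After 11 (swap(1, 0)): [0, 5, 6, 1, 3, 2, 4]

Answer: 2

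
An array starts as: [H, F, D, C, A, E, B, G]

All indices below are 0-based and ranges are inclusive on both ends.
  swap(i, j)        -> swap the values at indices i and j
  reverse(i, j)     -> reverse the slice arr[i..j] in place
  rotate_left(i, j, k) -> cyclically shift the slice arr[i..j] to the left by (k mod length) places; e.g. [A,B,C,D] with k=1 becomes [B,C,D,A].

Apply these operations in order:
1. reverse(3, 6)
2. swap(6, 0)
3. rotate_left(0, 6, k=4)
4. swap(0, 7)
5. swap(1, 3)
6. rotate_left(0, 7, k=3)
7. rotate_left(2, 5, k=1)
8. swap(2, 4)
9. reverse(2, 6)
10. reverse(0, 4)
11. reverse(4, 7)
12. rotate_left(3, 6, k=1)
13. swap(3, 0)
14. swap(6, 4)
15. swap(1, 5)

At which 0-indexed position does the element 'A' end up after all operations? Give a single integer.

Answer: 7

Derivation:
After 1 (reverse(3, 6)): [H, F, D, B, E, A, C, G]
After 2 (swap(6, 0)): [C, F, D, B, E, A, H, G]
After 3 (rotate_left(0, 6, k=4)): [E, A, H, C, F, D, B, G]
After 4 (swap(0, 7)): [G, A, H, C, F, D, B, E]
After 5 (swap(1, 3)): [G, C, H, A, F, D, B, E]
After 6 (rotate_left(0, 7, k=3)): [A, F, D, B, E, G, C, H]
After 7 (rotate_left(2, 5, k=1)): [A, F, B, E, G, D, C, H]
After 8 (swap(2, 4)): [A, F, G, E, B, D, C, H]
After 9 (reverse(2, 6)): [A, F, C, D, B, E, G, H]
After 10 (reverse(0, 4)): [B, D, C, F, A, E, G, H]
After 11 (reverse(4, 7)): [B, D, C, F, H, G, E, A]
After 12 (rotate_left(3, 6, k=1)): [B, D, C, H, G, E, F, A]
After 13 (swap(3, 0)): [H, D, C, B, G, E, F, A]
After 14 (swap(6, 4)): [H, D, C, B, F, E, G, A]
After 15 (swap(1, 5)): [H, E, C, B, F, D, G, A]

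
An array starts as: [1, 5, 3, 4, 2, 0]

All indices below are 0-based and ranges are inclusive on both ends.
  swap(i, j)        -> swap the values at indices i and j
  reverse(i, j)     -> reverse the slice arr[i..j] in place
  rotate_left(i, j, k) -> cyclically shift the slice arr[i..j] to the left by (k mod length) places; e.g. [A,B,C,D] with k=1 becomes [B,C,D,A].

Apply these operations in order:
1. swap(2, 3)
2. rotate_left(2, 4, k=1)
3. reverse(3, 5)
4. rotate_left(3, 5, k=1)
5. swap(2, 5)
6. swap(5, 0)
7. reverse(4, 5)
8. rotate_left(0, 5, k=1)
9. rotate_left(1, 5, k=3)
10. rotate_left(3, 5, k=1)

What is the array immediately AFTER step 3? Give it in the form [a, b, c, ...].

After 1 (swap(2, 3)): [1, 5, 4, 3, 2, 0]
After 2 (rotate_left(2, 4, k=1)): [1, 5, 3, 2, 4, 0]
After 3 (reverse(3, 5)): [1, 5, 3, 0, 4, 2]

Answer: [1, 5, 3, 0, 4, 2]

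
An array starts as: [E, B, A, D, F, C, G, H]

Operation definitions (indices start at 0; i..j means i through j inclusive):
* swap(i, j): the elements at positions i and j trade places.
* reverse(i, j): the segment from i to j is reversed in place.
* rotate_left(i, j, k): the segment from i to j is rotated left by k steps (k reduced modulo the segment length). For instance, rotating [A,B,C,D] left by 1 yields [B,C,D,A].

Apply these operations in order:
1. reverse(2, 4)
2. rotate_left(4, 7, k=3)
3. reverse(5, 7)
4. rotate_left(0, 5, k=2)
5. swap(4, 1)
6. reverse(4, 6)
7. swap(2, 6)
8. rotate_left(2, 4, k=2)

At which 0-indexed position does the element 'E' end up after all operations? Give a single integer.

After 1 (reverse(2, 4)): [E, B, F, D, A, C, G, H]
After 2 (rotate_left(4, 7, k=3)): [E, B, F, D, H, A, C, G]
After 3 (reverse(5, 7)): [E, B, F, D, H, G, C, A]
After 4 (rotate_left(0, 5, k=2)): [F, D, H, G, E, B, C, A]
After 5 (swap(4, 1)): [F, E, H, G, D, B, C, A]
After 6 (reverse(4, 6)): [F, E, H, G, C, B, D, A]
After 7 (swap(2, 6)): [F, E, D, G, C, B, H, A]
After 8 (rotate_left(2, 4, k=2)): [F, E, C, D, G, B, H, A]

Answer: 1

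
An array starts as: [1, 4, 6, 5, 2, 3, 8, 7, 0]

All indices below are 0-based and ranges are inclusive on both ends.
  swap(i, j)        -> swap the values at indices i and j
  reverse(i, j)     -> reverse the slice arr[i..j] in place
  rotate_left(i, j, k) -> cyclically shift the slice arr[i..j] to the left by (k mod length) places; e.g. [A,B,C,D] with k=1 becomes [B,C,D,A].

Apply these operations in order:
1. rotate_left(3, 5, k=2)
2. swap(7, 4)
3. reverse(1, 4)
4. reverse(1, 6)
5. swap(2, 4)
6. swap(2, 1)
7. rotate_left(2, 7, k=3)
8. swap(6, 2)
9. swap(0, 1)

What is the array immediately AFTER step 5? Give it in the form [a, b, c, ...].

Answer: [1, 8, 6, 4, 2, 3, 7, 5, 0]

Derivation:
After 1 (rotate_left(3, 5, k=2)): [1, 4, 6, 3, 5, 2, 8, 7, 0]
After 2 (swap(7, 4)): [1, 4, 6, 3, 7, 2, 8, 5, 0]
After 3 (reverse(1, 4)): [1, 7, 3, 6, 4, 2, 8, 5, 0]
After 4 (reverse(1, 6)): [1, 8, 2, 4, 6, 3, 7, 5, 0]
After 5 (swap(2, 4)): [1, 8, 6, 4, 2, 3, 7, 5, 0]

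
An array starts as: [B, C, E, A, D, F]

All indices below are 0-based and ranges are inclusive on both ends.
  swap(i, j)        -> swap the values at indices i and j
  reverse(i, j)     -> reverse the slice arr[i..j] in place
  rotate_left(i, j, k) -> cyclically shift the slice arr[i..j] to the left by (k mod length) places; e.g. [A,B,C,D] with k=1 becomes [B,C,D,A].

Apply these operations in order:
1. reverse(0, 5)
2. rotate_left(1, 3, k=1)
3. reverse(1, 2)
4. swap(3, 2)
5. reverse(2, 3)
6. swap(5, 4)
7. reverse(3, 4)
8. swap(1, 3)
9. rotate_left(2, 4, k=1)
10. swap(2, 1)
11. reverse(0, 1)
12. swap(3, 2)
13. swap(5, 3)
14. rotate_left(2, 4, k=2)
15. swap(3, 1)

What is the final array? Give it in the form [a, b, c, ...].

Answer: [E, D, A, F, C, B]

Derivation:
After 1 (reverse(0, 5)): [F, D, A, E, C, B]
After 2 (rotate_left(1, 3, k=1)): [F, A, E, D, C, B]
After 3 (reverse(1, 2)): [F, E, A, D, C, B]
After 4 (swap(3, 2)): [F, E, D, A, C, B]
After 5 (reverse(2, 3)): [F, E, A, D, C, B]
After 6 (swap(5, 4)): [F, E, A, D, B, C]
After 7 (reverse(3, 4)): [F, E, A, B, D, C]
After 8 (swap(1, 3)): [F, B, A, E, D, C]
After 9 (rotate_left(2, 4, k=1)): [F, B, E, D, A, C]
After 10 (swap(2, 1)): [F, E, B, D, A, C]
After 11 (reverse(0, 1)): [E, F, B, D, A, C]
After 12 (swap(3, 2)): [E, F, D, B, A, C]
After 13 (swap(5, 3)): [E, F, D, C, A, B]
After 14 (rotate_left(2, 4, k=2)): [E, F, A, D, C, B]
After 15 (swap(3, 1)): [E, D, A, F, C, B]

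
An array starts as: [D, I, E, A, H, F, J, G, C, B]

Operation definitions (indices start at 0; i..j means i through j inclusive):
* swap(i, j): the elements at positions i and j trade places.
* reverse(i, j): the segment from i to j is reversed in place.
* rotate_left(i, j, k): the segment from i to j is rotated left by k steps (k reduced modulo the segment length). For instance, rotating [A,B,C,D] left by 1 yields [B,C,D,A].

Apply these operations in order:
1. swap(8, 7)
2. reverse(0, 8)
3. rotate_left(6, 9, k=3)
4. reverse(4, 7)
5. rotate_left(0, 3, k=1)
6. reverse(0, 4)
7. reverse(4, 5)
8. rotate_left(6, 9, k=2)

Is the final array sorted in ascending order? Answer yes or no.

After 1 (swap(8, 7)): [D, I, E, A, H, F, J, C, G, B]
After 2 (reverse(0, 8)): [G, C, J, F, H, A, E, I, D, B]
After 3 (rotate_left(6, 9, k=3)): [G, C, J, F, H, A, B, E, I, D]
After 4 (reverse(4, 7)): [G, C, J, F, E, B, A, H, I, D]
After 5 (rotate_left(0, 3, k=1)): [C, J, F, G, E, B, A, H, I, D]
After 6 (reverse(0, 4)): [E, G, F, J, C, B, A, H, I, D]
After 7 (reverse(4, 5)): [E, G, F, J, B, C, A, H, I, D]
After 8 (rotate_left(6, 9, k=2)): [E, G, F, J, B, C, I, D, A, H]

Answer: no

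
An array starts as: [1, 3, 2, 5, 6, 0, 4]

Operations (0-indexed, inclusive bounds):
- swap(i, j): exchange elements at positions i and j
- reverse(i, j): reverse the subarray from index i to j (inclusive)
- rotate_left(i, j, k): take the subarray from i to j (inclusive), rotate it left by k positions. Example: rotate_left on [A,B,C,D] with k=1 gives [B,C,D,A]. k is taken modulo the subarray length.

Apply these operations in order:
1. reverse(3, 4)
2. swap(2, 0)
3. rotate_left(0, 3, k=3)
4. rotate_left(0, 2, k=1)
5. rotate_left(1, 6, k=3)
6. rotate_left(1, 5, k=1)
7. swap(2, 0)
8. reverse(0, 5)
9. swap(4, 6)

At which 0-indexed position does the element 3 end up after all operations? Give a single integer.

Answer: 2

Derivation:
After 1 (reverse(3, 4)): [1, 3, 2, 6, 5, 0, 4]
After 2 (swap(2, 0)): [2, 3, 1, 6, 5, 0, 4]
After 3 (rotate_left(0, 3, k=3)): [6, 2, 3, 1, 5, 0, 4]
After 4 (rotate_left(0, 2, k=1)): [2, 3, 6, 1, 5, 0, 4]
After 5 (rotate_left(1, 6, k=3)): [2, 5, 0, 4, 3, 6, 1]
After 6 (rotate_left(1, 5, k=1)): [2, 0, 4, 3, 6, 5, 1]
After 7 (swap(2, 0)): [4, 0, 2, 3, 6, 5, 1]
After 8 (reverse(0, 5)): [5, 6, 3, 2, 0, 4, 1]
After 9 (swap(4, 6)): [5, 6, 3, 2, 1, 4, 0]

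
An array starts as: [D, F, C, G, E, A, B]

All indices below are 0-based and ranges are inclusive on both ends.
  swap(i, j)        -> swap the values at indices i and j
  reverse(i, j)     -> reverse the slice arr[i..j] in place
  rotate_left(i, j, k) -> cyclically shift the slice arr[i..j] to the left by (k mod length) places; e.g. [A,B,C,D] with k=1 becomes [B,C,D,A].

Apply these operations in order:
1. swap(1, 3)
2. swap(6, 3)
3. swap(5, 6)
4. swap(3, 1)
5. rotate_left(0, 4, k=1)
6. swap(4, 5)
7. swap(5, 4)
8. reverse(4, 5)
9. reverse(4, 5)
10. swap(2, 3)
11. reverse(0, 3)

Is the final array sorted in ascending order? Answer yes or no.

After 1 (swap(1, 3)): [D, G, C, F, E, A, B]
After 2 (swap(6, 3)): [D, G, C, B, E, A, F]
After 3 (swap(5, 6)): [D, G, C, B, E, F, A]
After 4 (swap(3, 1)): [D, B, C, G, E, F, A]
After 5 (rotate_left(0, 4, k=1)): [B, C, G, E, D, F, A]
After 6 (swap(4, 5)): [B, C, G, E, F, D, A]
After 7 (swap(5, 4)): [B, C, G, E, D, F, A]
After 8 (reverse(4, 5)): [B, C, G, E, F, D, A]
After 9 (reverse(4, 5)): [B, C, G, E, D, F, A]
After 10 (swap(2, 3)): [B, C, E, G, D, F, A]
After 11 (reverse(0, 3)): [G, E, C, B, D, F, A]

Answer: no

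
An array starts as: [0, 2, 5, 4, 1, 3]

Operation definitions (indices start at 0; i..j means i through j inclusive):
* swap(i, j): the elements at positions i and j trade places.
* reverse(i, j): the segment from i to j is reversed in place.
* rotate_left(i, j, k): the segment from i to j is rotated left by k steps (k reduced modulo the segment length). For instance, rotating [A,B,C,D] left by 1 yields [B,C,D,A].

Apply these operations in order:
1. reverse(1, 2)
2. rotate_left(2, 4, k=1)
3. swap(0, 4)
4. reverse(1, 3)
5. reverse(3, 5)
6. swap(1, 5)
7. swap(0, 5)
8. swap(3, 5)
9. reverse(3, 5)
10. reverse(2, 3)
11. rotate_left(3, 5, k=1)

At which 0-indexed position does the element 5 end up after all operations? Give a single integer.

After 1 (reverse(1, 2)): [0, 5, 2, 4, 1, 3]
After 2 (rotate_left(2, 4, k=1)): [0, 5, 4, 1, 2, 3]
After 3 (swap(0, 4)): [2, 5, 4, 1, 0, 3]
After 4 (reverse(1, 3)): [2, 1, 4, 5, 0, 3]
After 5 (reverse(3, 5)): [2, 1, 4, 3, 0, 5]
After 6 (swap(1, 5)): [2, 5, 4, 3, 0, 1]
After 7 (swap(0, 5)): [1, 5, 4, 3, 0, 2]
After 8 (swap(3, 5)): [1, 5, 4, 2, 0, 3]
After 9 (reverse(3, 5)): [1, 5, 4, 3, 0, 2]
After 10 (reverse(2, 3)): [1, 5, 3, 4, 0, 2]
After 11 (rotate_left(3, 5, k=1)): [1, 5, 3, 0, 2, 4]

Answer: 1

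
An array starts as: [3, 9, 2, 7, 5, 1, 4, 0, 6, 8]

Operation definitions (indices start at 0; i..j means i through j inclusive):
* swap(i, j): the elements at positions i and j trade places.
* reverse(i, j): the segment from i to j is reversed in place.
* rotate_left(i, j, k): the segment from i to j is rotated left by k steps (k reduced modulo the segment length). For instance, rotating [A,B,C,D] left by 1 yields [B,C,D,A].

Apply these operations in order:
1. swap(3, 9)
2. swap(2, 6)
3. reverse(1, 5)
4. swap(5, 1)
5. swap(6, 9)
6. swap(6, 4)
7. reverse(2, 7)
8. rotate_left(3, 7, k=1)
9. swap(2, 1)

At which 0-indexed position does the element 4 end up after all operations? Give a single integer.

After 1 (swap(3, 9)): [3, 9, 2, 8, 5, 1, 4, 0, 6, 7]
After 2 (swap(2, 6)): [3, 9, 4, 8, 5, 1, 2, 0, 6, 7]
After 3 (reverse(1, 5)): [3, 1, 5, 8, 4, 9, 2, 0, 6, 7]
After 4 (swap(5, 1)): [3, 9, 5, 8, 4, 1, 2, 0, 6, 7]
After 5 (swap(6, 9)): [3, 9, 5, 8, 4, 1, 7, 0, 6, 2]
After 6 (swap(6, 4)): [3, 9, 5, 8, 7, 1, 4, 0, 6, 2]
After 7 (reverse(2, 7)): [3, 9, 0, 4, 1, 7, 8, 5, 6, 2]
After 8 (rotate_left(3, 7, k=1)): [3, 9, 0, 1, 7, 8, 5, 4, 6, 2]
After 9 (swap(2, 1)): [3, 0, 9, 1, 7, 8, 5, 4, 6, 2]

Answer: 7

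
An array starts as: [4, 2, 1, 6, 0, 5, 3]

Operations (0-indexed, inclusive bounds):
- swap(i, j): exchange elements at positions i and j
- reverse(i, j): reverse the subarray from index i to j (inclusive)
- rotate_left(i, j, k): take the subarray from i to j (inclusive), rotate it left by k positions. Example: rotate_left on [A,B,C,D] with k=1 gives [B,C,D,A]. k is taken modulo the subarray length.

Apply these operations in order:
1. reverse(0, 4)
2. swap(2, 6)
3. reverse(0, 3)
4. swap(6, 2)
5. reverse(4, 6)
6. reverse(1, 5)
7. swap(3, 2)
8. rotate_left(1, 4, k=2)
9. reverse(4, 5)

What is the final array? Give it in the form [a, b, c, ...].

Answer: [2, 6, 1, 5, 3, 0, 4]

Derivation:
After 1 (reverse(0, 4)): [0, 6, 1, 2, 4, 5, 3]
After 2 (swap(2, 6)): [0, 6, 3, 2, 4, 5, 1]
After 3 (reverse(0, 3)): [2, 3, 6, 0, 4, 5, 1]
After 4 (swap(6, 2)): [2, 3, 1, 0, 4, 5, 6]
After 5 (reverse(4, 6)): [2, 3, 1, 0, 6, 5, 4]
After 6 (reverse(1, 5)): [2, 5, 6, 0, 1, 3, 4]
After 7 (swap(3, 2)): [2, 5, 0, 6, 1, 3, 4]
After 8 (rotate_left(1, 4, k=2)): [2, 6, 1, 5, 0, 3, 4]
After 9 (reverse(4, 5)): [2, 6, 1, 5, 3, 0, 4]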